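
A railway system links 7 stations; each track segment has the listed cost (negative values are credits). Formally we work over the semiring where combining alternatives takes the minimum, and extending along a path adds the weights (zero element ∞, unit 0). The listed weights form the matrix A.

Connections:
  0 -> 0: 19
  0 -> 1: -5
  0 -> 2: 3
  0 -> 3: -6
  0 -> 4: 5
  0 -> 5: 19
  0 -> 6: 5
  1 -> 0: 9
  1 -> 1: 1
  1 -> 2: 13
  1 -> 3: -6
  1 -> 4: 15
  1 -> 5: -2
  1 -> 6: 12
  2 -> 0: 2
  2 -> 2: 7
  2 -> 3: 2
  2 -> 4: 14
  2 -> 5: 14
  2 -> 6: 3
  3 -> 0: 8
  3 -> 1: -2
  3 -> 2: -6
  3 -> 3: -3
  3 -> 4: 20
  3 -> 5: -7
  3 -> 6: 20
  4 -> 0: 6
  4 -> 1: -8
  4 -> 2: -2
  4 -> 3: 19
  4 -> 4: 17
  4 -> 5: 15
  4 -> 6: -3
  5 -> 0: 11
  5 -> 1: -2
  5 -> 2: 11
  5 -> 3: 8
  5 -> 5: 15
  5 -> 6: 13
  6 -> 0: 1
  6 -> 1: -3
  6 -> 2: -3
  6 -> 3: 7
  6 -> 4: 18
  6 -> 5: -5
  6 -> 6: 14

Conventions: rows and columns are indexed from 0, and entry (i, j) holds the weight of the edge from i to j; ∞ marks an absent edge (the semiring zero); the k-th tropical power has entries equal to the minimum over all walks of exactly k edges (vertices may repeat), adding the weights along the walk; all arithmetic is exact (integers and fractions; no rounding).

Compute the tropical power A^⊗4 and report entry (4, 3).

A^⊗2:
  [2, -8, -12, -11, 10, -13, 2]
  [2, -8, -12, -9, 14, -13, 11]
  [4, -3, -4, -4, 7, -5, 7]
  [-4, -9, -9, -8, 8, -10, -3]
  [-2, -7, -6, -14, 7, -10, 1]
  [7, -1, 2, -8, 13, -4, 10]
  [-1, -7, 1, -9, 6, -5, 0]
A^⊗3:
  [-10, -15, -17, -14, 2, -18, -9]
  [-10, -15, -15, -14, 2, -16, -9]
  [-2, -7, -10, -9, 9, -11, -1]
  [-7, -12, -14, -15, 1, -15, -6]
  [-6, -16, -20, -17, 3, -21, -3]
  [0, -10, -14, -11, 12, -15, 5]
  [-1, -11, -15, -13, 4, -16, 3]
A^⊗4:
  [-15, -20, -20, -21, -5, -21, -14]
  [-13, -18, -20, -21, -5, -21, -12]
  [-8, -13, -15, -13, 3, -16, -7]
  [-12, -17, -21, -18, -2, -22, -11]
  [-18, -23, -23, -22, -6, -24, -17]
  [-12, -17, -17, -16, 0, -18, -11]
  [-13, -18, -19, -17, -1, -20, -12]
Key observation: the optimum is the walk 4->1->3->1->3, with weight (-8) + (-6) + (-2) + (-6) = -22.
Optimal value attained by: walk 4->1->3->1->3.
Answer: (A^⊗4)[4][3] = -22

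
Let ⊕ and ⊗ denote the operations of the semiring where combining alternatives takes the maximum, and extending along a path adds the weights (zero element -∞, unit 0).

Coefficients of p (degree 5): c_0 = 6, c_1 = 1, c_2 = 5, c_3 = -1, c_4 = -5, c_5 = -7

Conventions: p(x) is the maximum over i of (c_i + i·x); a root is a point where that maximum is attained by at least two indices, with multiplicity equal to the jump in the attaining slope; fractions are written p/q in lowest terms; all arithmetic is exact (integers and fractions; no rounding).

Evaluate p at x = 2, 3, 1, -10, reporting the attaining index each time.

p(2) = max(6+0·2=6, 1+1·2=3, 5+2·2=9, -1+3·2=5, -5+4·2=3, -7+5·2=3) = 9 (attained by i=2)
p(3) = max(6+0·3=6, 1+1·3=4, 5+2·3=11, -1+3·3=8, -5+4·3=7, -7+5·3=8) = 11 (attained by i=2)
p(1) = max(6+0·1=6, 1+1·1=2, 5+2·1=7, -1+3·1=2, -5+4·1=-1, -7+5·1=-2) = 7 (attained by i=2)
p(-10) = max(6+0·(-10)=6, 1+1·(-10)=-9, 5+2·(-10)=-15, -1+3·(-10)=-31, -5+4·(-10)=-45, -7+5·(-10)=-57) = 6 (attained by i=0)
Answer: p(2) = 9; p(3) = 11; p(1) = 7; p(-10) = 6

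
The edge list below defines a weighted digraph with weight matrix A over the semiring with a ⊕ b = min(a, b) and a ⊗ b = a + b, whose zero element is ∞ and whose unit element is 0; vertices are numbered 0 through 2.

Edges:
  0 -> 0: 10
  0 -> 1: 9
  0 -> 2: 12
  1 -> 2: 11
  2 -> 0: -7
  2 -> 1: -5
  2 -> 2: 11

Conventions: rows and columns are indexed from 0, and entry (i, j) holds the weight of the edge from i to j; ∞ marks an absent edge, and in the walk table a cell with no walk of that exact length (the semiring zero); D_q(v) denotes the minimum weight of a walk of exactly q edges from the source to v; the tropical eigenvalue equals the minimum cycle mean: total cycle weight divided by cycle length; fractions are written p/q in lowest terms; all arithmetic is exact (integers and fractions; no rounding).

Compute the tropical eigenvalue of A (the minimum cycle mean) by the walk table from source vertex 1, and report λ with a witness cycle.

q=0: [∞, 0, ∞]
q=1: [∞, ∞, 11]
q=2: [4, 6, 22]
q=3: [14, 13, 16]
Optimal cycle mean attained by: cycle 0->2->0, total 12 + (-7), length 2.
Answer: λ = 5/2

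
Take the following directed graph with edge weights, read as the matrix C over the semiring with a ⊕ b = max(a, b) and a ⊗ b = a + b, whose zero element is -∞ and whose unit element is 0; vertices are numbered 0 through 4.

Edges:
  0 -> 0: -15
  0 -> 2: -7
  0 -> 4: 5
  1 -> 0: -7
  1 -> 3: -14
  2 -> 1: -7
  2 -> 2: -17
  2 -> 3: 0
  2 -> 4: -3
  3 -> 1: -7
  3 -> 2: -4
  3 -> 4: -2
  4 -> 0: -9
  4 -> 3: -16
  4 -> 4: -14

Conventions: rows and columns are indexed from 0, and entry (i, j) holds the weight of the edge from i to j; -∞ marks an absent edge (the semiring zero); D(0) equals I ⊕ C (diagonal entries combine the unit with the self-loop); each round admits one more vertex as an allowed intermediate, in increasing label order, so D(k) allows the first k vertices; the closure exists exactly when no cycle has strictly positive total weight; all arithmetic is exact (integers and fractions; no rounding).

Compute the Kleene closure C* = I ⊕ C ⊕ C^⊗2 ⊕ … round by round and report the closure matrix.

D(0):
  [0, -∞, -7, -∞, 5]
  [-7, 0, -∞, -14, -∞]
  [-∞, -7, 0, 0, -3]
  [-∞, -7, -4, 0, -2]
  [-9, -∞, -∞, -16, 0]
D(1):
  [0, -∞, -7, -∞, 5]
  [-7, 0, -14, -14, -2]
  [-∞, -7, 0, 0, -3]
  [-∞, -7, -4, 0, -2]
  [-9, -∞, -16, -16, 0]
D(2):
  [0, -∞, -7, -∞, 5]
  [-7, 0, -14, -14, -2]
  [-14, -7, 0, 0, -3]
  [-14, -7, -4, 0, -2]
  [-9, -∞, -16, -16, 0]
D(3):
  [0, -14, -7, -7, 5]
  [-7, 0, -14, -14, -2]
  [-14, -7, 0, 0, -3]
  [-14, -7, -4, 0, -2]
  [-9, -23, -16, -16, 0]
D(4):
  [0, -14, -7, -7, 5]
  [-7, 0, -14, -14, -2]
  [-14, -7, 0, 0, -2]
  [-14, -7, -4, 0, -2]
  [-9, -23, -16, -16, 0]
D(5):
  [0, -14, -7, -7, 5]
  [-7, 0, -14, -14, -2]
  [-11, -7, 0, 0, -2]
  [-11, -7, -4, 0, -2]
  [-9, -23, -16, -16, 0]
Answer: C* = [[0, -14, -7, -7, 5], [-7, 0, -14, -14, -2], [-11, -7, 0, 0, -2], [-11, -7, -4, 0, -2], [-9, -23, -16, -16, 0]]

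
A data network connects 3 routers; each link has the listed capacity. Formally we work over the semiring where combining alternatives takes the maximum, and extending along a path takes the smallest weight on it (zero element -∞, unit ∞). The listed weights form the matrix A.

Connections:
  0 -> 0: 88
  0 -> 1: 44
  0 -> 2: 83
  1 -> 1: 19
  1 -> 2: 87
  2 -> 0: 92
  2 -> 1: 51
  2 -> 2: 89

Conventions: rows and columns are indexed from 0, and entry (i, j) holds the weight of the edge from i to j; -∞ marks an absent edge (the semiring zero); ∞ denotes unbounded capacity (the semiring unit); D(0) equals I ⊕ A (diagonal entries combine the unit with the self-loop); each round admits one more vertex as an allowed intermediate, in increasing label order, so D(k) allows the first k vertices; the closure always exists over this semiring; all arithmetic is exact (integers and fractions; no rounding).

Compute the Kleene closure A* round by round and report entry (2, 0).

D(0):
  [∞, 44, 83]
  [-∞, ∞, 87]
  [92, 51, ∞]
D(1):
  [∞, 44, 83]
  [-∞, ∞, 87]
  [92, 51, ∞]
D(2):
  [∞, 44, 83]
  [-∞, ∞, 87]
  [92, 51, ∞]
D(3):
  [∞, 51, 83]
  [87, ∞, 87]
  [92, 51, ∞]
Answer: A*[2][0] = 92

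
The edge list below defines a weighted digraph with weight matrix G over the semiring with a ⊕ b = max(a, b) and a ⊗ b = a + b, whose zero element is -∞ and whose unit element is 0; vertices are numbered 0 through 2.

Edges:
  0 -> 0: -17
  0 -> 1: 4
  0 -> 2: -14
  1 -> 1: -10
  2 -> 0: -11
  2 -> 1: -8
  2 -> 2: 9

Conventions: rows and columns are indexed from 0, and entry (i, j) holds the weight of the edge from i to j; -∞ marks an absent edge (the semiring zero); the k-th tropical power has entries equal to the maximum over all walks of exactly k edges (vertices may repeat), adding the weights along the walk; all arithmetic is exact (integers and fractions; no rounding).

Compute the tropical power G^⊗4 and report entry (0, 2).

G^⊗2:
  [-25, -6, -5]
  [-∞, -20, -∞]
  [-2, 1, 18]
G^⊗3:
  [-16, -13, 4]
  [-∞, -30, -∞]
  [7, 10, 27]
G^⊗4:
  [-7, -4, 13]
  [-∞, -40, -∞]
  [16, 19, 36]
Key observation: the optimum is the walk 0->2->2->2->2, with weight (-14) + 9 + 9 + 9 = 13.
Optimal value attained by: walk 0->2->2->2->2.
Answer: (G^⊗4)[0][2] = 13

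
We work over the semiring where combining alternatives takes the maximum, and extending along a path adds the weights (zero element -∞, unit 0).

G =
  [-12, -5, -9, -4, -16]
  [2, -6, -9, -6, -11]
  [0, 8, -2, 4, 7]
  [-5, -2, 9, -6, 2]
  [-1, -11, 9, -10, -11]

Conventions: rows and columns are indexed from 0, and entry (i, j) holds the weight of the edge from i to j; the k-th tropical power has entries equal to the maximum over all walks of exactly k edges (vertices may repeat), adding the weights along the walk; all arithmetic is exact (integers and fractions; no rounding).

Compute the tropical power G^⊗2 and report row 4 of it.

G^⊗2:
  [-3, -1, 5, -5, -2]
  [-4, -1, 3, -2, -2]
  [10, 6, 16, 2, 6]
  [9, 17, 11, 13, 16]
  [9, 17, 7, 13, 16]
Answer: row 4 of G^⊗2 = [9, 17, 7, 13, 16]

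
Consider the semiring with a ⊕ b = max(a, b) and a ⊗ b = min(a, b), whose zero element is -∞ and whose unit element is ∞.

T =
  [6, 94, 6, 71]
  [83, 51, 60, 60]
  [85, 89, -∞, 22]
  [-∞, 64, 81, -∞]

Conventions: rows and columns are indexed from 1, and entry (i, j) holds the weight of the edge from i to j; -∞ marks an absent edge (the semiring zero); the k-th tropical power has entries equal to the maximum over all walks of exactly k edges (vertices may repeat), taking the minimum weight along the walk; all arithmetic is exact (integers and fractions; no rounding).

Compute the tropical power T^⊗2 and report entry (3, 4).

T^⊗2:
  [83, 64, 71, 60]
  [60, 83, 60, 71]
  [83, 85, 60, 71]
  [81, 81, 60, 60]
Key observation: the optimum is the walk 3->1->4, with weight 85 min 71 = 71.
Optimal value attained by: walk 3->1->4.
Answer: (T^⊗2)[3][4] = 71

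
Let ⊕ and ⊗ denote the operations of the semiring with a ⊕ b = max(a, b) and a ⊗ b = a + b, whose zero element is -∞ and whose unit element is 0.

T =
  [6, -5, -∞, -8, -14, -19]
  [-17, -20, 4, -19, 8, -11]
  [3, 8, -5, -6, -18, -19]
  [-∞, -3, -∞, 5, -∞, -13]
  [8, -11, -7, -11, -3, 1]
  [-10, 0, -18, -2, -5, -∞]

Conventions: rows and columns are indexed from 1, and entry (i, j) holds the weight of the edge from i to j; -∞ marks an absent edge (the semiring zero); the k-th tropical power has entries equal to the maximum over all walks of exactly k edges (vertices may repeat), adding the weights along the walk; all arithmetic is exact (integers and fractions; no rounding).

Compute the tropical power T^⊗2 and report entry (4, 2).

T^⊗2:
  [12, 1, -1, -2, 3, -13]
  [16, 12, 1, -2, 5, 9]
  [9, 3, 12, -1, 16, -3]
  [-20, 2, 1, 10, 5, -8]
  [14, 3, -7, 0, -3, -2]
  [3, -5, 4, 3, 8, -4]
Key observation: the optimum is the walk 4->4->2, with weight 5 + (-3) = 2.
Optimal value attained by: walk 4->4->2.
Answer: (T^⊗2)[4][2] = 2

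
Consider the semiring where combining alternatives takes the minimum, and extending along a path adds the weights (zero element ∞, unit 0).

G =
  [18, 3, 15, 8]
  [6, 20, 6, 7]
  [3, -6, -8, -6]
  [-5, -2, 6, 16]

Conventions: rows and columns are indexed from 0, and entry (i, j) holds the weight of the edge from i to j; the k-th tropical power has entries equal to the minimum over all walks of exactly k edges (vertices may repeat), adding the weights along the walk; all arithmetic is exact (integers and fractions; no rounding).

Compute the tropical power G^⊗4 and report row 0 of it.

G^⊗2:
  [3, 6, 7, 9]
  [2, 0, -2, 0]
  [-11, -14, -16, -14]
  [4, -2, -2, 0]
G^⊗3:
  [4, 1, -1, 1]
  [-5, -8, -10, -8]
  [-19, -22, -24, -22]
  [-5, -8, -10, -8]
G^⊗4:
  [-4, -7, -9, -7]
  [-13, -16, -18, -16]
  [-27, -30, -32, -30]
  [-13, -16, -18, -16]
Answer: row 0 of G^⊗4 = [-4, -7, -9, -7]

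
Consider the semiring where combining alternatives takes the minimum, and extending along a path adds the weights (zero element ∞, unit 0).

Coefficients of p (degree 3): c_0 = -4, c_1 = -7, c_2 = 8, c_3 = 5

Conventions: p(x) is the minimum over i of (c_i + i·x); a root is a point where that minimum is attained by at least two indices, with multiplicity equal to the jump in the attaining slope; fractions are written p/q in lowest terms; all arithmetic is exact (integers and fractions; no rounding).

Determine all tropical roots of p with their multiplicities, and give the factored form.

hull edge (i=0, c=-4) to (i=1, c=-7): slope -3, span 1
hull edge (i=1, c=-7) to (i=3, c=5): slope 6, span 2
Factored form: p(x) = 5 ⊗ (x ⊕ (-6)) ⊗ (x ⊕ (-6)) ⊗ (x ⊕ 3)
Answer: roots = -6 (mult 2), 3 (mult 1)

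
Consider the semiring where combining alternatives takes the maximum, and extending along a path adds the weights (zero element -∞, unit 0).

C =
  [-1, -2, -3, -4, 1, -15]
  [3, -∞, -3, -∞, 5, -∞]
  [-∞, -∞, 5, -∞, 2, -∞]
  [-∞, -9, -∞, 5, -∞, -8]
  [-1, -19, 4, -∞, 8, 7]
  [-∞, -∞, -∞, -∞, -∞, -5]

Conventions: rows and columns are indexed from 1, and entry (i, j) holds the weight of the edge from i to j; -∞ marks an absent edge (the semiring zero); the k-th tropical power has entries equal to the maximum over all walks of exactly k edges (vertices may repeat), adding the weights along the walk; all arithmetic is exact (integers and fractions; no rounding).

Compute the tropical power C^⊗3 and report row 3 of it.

C^⊗2:
  [1, -3, 5, 1, 9, 8]
  [4, 1, 9, -1, 13, 12]
  [1, -17, 10, -∞, 10, 9]
  [-6, -4, -12, 10, -4, -3]
  [7, -3, 12, -5, 16, 15]
  [-∞, -∞, -∞, -∞, -∞, -10]
C^⊗3:
  [8, -1, 13, 6, 17, 16]
  [12, 2, 17, 4, 21, 20]
  [9, -1, 15, -3, 18, 17]
  [-1, 1, 0, 15, 4, 3]
  [15, 5, 20, 3, 24, 23]
  [-∞, -∞, -∞, -∞, -∞, -15]
Answer: row 3 of C^⊗3 = [9, -1, 15, -3, 18, 17]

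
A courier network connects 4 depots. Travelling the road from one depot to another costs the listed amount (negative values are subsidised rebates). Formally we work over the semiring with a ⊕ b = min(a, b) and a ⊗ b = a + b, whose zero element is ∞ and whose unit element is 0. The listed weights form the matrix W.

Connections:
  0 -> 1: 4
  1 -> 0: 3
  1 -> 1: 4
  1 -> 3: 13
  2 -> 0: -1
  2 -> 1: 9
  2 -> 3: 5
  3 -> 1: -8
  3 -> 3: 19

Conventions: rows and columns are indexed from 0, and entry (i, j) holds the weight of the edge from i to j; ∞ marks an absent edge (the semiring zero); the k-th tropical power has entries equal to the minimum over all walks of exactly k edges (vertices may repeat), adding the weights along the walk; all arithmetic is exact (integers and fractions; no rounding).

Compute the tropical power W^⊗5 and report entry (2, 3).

W^⊗2:
  [7, 8, ∞, 17]
  [7, 5, ∞, 17]
  [12, -3, ∞, 22]
  [-5, -4, ∞, 5]
W^⊗3:
  [11, 9, ∞, 21]
  [8, 9, ∞, 18]
  [0, 1, ∞, 10]
  [-1, -3, ∞, 9]
W^⊗4:
  [12, 13, ∞, 22]
  [12, 10, ∞, 22]
  [4, 2, ∞, 14]
  [0, 1, ∞, 10]
W^⊗5:
  [16, 14, ∞, 26]
  [13, 14, ∞, 23]
  [5, 6, ∞, 15]
  [4, 2, ∞, 14]
Key observation: the optimum is the walk 2->3->1->3->1->3, with weight 5 + (-8) + 13 + (-8) + 13 = 15.
Optimal value attained by: walk 2->3->1->3->1->3.
Answer: (W^⊗5)[2][3] = 15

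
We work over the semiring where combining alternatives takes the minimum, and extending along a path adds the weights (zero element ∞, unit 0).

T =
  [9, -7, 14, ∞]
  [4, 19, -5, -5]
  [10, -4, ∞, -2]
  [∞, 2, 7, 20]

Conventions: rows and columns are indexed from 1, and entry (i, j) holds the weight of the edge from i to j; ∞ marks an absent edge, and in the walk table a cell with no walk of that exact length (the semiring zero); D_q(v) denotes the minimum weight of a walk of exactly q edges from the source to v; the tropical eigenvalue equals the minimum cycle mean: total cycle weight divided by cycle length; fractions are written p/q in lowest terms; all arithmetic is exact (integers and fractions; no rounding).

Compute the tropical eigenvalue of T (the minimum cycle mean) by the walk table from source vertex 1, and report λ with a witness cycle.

q=0: [0, ∞, ∞, ∞]
q=1: [9, -7, 14, ∞]
q=2: [-3, 2, -12, -12]
q=3: [-2, -16, -5, -14]
q=4: [-12, -12, -21, -21]
Optimal cycle mean attained by: cycle 2->3->2, total (-5) + (-4), length 2.
Answer: λ = -9/2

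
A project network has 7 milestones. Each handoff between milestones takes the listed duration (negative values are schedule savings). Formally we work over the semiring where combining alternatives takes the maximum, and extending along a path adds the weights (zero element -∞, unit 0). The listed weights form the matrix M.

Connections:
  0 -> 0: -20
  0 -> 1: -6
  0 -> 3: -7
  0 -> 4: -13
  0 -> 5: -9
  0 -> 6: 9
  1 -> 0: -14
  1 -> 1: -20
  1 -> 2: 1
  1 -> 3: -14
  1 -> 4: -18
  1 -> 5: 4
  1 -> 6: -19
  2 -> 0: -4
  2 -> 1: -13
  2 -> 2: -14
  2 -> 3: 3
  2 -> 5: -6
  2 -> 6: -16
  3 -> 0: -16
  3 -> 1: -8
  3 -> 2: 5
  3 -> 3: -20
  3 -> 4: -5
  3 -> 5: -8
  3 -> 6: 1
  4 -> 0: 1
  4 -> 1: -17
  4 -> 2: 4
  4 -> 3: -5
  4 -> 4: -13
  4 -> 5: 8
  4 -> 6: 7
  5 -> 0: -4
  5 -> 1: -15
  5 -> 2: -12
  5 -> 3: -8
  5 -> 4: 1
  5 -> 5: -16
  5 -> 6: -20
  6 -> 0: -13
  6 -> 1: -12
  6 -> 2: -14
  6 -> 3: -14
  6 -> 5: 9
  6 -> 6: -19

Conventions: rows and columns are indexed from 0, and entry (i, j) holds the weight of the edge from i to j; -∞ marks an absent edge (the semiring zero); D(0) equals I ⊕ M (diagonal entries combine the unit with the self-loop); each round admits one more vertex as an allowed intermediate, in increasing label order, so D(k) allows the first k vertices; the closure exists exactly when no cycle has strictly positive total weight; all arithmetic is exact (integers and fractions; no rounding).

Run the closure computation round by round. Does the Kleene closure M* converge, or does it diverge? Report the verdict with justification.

D(0):
  [0, -6, -∞, -7, -13, -9, 9]
  [-14, 0, 1, -14, -18, 4, -19]
  [-4, -13, 0, 3, -∞, -6, -16]
  [-16, -8, 5, 0, -5, -8, 1]
  [1, -17, 4, -5, 0, 8, 7]
  [-4, -15, -12, -8, 1, 0, -20]
  [-13, -12, -14, -14, -∞, 9, 0]
D(1):
  [0, -6, -∞, -7, -13, -9, 9]
  [-14, 0, 1, -14, -18, 4, -5]
  [-4, -10, 0, 3, -17, -6, 5]
  [-16, -8, 5, 0, -5, -8, 1]
  [1, -5, 4, -5, 0, 8, 10]
  [-4, -10, -12, -8, 1, 0, 5]
  [-13, -12, -14, -14, -26, 9, 0]
D(2):
  [0, -6, -5, -7, -13, -2, 9]
  [-14, 0, 1, -14, -18, 4, -5]
  [-4, -10, 0, 3, -17, -6, 5]
  [-16, -8, 5, 0, -5, -4, 1]
  [1, -5, 4, -5, 0, 8, 10]
  [-4, -10, -9, -8, 1, 0, 5]
  [-13, -12, -11, -14, -26, 9, 0]
Detection: at round 3, diagonal entry (3, 3) turns strictly positive.
Key observation: the cycle 3->2->3 has total weight 5 + 3, which is strictly positive.
Answer: DIVERGES — positive cycle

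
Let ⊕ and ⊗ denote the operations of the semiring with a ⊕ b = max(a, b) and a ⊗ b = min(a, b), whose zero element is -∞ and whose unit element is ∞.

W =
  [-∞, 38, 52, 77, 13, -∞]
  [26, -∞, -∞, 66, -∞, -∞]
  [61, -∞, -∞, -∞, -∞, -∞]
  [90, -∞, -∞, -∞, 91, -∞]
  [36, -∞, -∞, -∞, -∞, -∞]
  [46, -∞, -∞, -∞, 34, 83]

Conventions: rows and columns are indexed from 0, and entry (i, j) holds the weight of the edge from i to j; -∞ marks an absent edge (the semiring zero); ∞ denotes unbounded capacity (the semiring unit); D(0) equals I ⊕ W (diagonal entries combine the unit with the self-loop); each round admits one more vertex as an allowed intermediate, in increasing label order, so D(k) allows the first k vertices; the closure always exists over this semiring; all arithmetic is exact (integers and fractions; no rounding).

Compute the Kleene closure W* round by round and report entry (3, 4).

D(0):
  [∞, 38, 52, 77, 13, -∞]
  [26, ∞, -∞, 66, -∞, -∞]
  [61, -∞, ∞, -∞, -∞, -∞]
  [90, -∞, -∞, ∞, 91, -∞]
  [36, -∞, -∞, -∞, ∞, -∞]
  [46, -∞, -∞, -∞, 34, ∞]
D(1):
  [∞, 38, 52, 77, 13, -∞]
  [26, ∞, 26, 66, 13, -∞]
  [61, 38, ∞, 61, 13, -∞]
  [90, 38, 52, ∞, 91, -∞]
  [36, 36, 36, 36, ∞, -∞]
  [46, 38, 46, 46, 34, ∞]
D(2):
  [∞, 38, 52, 77, 13, -∞]
  [26, ∞, 26, 66, 13, -∞]
  [61, 38, ∞, 61, 13, -∞]
  [90, 38, 52, ∞, 91, -∞]
  [36, 36, 36, 36, ∞, -∞]
  [46, 38, 46, 46, 34, ∞]
D(3):
  [∞, 38, 52, 77, 13, -∞]
  [26, ∞, 26, 66, 13, -∞]
  [61, 38, ∞, 61, 13, -∞]
  [90, 38, 52, ∞, 91, -∞]
  [36, 36, 36, 36, ∞, -∞]
  [46, 38, 46, 46, 34, ∞]
D(4):
  [∞, 38, 52, 77, 77, -∞]
  [66, ∞, 52, 66, 66, -∞]
  [61, 38, ∞, 61, 61, -∞]
  [90, 38, 52, ∞, 91, -∞]
  [36, 36, 36, 36, ∞, -∞]
  [46, 38, 46, 46, 46, ∞]
D(5):
  [∞, 38, 52, 77, 77, -∞]
  [66, ∞, 52, 66, 66, -∞]
  [61, 38, ∞, 61, 61, -∞]
  [90, 38, 52, ∞, 91, -∞]
  [36, 36, 36, 36, ∞, -∞]
  [46, 38, 46, 46, 46, ∞]
D(6):
  [∞, 38, 52, 77, 77, -∞]
  [66, ∞, 52, 66, 66, -∞]
  [61, 38, ∞, 61, 61, -∞]
  [90, 38, 52, ∞, 91, -∞]
  [36, 36, 36, 36, ∞, -∞]
  [46, 38, 46, 46, 46, ∞]
Answer: W*[3][4] = 91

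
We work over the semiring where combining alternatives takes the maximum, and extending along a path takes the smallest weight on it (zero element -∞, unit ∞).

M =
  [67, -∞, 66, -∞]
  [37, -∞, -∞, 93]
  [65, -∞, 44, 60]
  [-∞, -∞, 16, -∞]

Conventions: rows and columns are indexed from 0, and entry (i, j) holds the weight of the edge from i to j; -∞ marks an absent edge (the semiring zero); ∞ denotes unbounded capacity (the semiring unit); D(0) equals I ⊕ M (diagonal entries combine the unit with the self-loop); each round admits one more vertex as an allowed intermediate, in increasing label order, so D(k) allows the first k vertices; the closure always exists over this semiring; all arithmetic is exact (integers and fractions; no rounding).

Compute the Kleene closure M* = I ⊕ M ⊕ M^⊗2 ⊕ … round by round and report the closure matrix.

D(0):
  [∞, -∞, 66, -∞]
  [37, ∞, -∞, 93]
  [65, -∞, ∞, 60]
  [-∞, -∞, 16, ∞]
D(1):
  [∞, -∞, 66, -∞]
  [37, ∞, 37, 93]
  [65, -∞, ∞, 60]
  [-∞, -∞, 16, ∞]
D(2):
  [∞, -∞, 66, -∞]
  [37, ∞, 37, 93]
  [65, -∞, ∞, 60]
  [-∞, -∞, 16, ∞]
D(3):
  [∞, -∞, 66, 60]
  [37, ∞, 37, 93]
  [65, -∞, ∞, 60]
  [16, -∞, 16, ∞]
D(4):
  [∞, -∞, 66, 60]
  [37, ∞, 37, 93]
  [65, -∞, ∞, 60]
  [16, -∞, 16, ∞]
Answer: M* = [[∞, -∞, 66, 60], [37, ∞, 37, 93], [65, -∞, ∞, 60], [16, -∞, 16, ∞]]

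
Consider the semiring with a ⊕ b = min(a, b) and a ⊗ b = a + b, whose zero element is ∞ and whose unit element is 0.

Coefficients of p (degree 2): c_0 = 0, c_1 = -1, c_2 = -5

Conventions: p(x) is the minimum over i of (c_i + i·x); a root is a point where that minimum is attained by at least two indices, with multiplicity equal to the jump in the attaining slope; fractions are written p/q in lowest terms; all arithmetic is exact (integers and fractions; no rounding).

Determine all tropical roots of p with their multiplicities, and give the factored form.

hull edge (i=0, c=0) to (i=2, c=-5): slope -5/2, span 2
Factored form: p(x) = -5 ⊗ (x ⊕ 5/2) ⊗ (x ⊕ 5/2)
Answer: roots = 5/2 (mult 2)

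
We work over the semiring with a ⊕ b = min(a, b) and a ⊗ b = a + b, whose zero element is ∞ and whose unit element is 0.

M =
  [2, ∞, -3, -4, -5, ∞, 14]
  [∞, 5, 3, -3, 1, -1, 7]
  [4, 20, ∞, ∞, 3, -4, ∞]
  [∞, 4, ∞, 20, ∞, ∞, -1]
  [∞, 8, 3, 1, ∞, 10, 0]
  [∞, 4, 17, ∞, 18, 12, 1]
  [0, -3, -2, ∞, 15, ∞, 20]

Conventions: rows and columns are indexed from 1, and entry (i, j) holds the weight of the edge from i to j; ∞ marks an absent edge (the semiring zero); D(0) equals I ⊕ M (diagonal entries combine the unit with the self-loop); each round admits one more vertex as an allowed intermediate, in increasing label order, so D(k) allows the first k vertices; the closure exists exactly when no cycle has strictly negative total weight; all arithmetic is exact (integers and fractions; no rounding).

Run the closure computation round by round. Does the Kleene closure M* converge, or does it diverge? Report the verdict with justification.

D(0):
  [0, ∞, -3, -4, -5, ∞, 14]
  [∞, 0, 3, -3, 1, -1, 7]
  [4, 20, 0, ∞, 3, -4, ∞]
  [∞, 4, ∞, 0, ∞, ∞, -1]
  [∞, 8, 3, 1, 0, 10, 0]
  [∞, 4, 17, ∞, 18, 0, 1]
  [0, -3, -2, ∞, 15, ∞, 0]
D(1):
  [0, ∞, -3, -4, -5, ∞, 14]
  [∞, 0, 3, -3, 1, -1, 7]
  [4, 20, 0, 0, -1, -4, 18]
  [∞, 4, ∞, 0, ∞, ∞, -1]
  [∞, 8, 3, 1, 0, 10, 0]
  [∞, 4, 17, ∞, 18, 0, 1]
  [0, -3, -3, -4, -5, ∞, 0]
D(2):
  [0, ∞, -3, -4, -5, ∞, 14]
  [∞, 0, 3, -3, 1, -1, 7]
  [4, 20, 0, 0, -1, -4, 18]
  [∞, 4, 7, 0, 5, 3, -1]
  [∞, 8, 3, 1, 0, 7, 0]
  [∞, 4, 7, 1, 5, 0, 1]
  [0, -3, -3, -6, -5, -4, 0]
D(3):
  [0, 17, -3, -4, -5, -7, 14]
  [7, 0, 3, -3, 1, -1, 7]
  [4, 20, 0, 0, -1, -4, 18]
  [11, 4, 7, 0, 5, 3, -1]
  [7, 8, 3, 1, 0, -1, 0]
  [11, 4, 7, 1, 5, 0, 1]
  [0, -3, -3, -6, -5, -7, 0]
Detection: at round 4, diagonal entry (7, 7) turns strictly negative.
Key observation: the cycle 7->1->4->7 has total weight 0 + (-4) + (-1), which is strictly negative.
Answer: DIVERGES — negative cycle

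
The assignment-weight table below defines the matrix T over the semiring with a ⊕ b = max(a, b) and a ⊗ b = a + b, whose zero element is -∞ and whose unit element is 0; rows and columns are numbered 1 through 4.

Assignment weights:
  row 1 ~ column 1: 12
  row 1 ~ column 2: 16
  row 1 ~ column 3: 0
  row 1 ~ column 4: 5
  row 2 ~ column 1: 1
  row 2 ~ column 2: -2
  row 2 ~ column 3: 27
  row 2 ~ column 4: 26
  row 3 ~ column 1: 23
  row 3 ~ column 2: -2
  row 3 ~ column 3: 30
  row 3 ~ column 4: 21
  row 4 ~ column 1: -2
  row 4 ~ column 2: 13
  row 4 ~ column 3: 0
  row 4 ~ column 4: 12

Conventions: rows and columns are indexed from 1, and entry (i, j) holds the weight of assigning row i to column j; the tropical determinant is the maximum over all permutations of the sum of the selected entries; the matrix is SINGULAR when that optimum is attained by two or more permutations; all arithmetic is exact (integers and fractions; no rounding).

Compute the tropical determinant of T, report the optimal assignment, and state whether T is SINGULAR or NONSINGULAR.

σ = (1, 2, 3, 4): 12 + (-2) + 30 + 12 = 52
σ = (1, 2, 4, 3): 12 + (-2) + 21 + 0 = 31
σ = (1, 3, 2, 4): 12 + 27 + (-2) + 12 = 49
σ = (1, 3, 4, 2): 12 + 27 + 21 + 13 = 73
σ = (1, 4, 2, 3): 12 + 26 + (-2) + 0 = 36
σ = (1, 4, 3, 2): 12 + 26 + 30 + 13 = 81
σ = (2, 1, 3, 4): 16 + 1 + 30 + 12 = 59
σ = (2, 1, 4, 3): 16 + 1 + 21 + 0 = 38
σ = (2, 3, 1, 4): 16 + 27 + 23 + 12 = 78
σ = (2, 3, 4, 1): 16 + 27 + 21 + (-2) = 62
σ = (2, 4, 1, 3): 16 + 26 + 23 + 0 = 65
σ = (2, 4, 3, 1): 16 + 26 + 30 + (-2) = 70
σ = (3, 1, 2, 4): 0 + 1 + (-2) + 12 = 11
σ = (3, 1, 4, 2): 0 + 1 + 21 + 13 = 35
σ = (3, 2, 1, 4): 0 + (-2) + 23 + 12 = 33
σ = (3, 2, 4, 1): 0 + (-2) + 21 + (-2) = 17
σ = (3, 4, 1, 2): 0 + 26 + 23 + 13 = 62
σ = (3, 4, 2, 1): 0 + 26 + (-2) + (-2) = 22
σ = (4, 1, 2, 3): 5 + 1 + (-2) + 0 = 4
σ = (4, 1, 3, 2): 5 + 1 + 30 + 13 = 49
σ = (4, 2, 1, 3): 5 + (-2) + 23 + 0 = 26
σ = (4, 2, 3, 1): 5 + (-2) + 30 + (-2) = 31
σ = (4, 3, 1, 2): 5 + 27 + 23 + 13 = 68
σ = (4, 3, 2, 1): 5 + 27 + (-2) + (-2) = 28
Optimal value attained by: σ = (1, 4, 3, 2).
Answer: det⊕(T) = 81; verdict: NONSINGULAR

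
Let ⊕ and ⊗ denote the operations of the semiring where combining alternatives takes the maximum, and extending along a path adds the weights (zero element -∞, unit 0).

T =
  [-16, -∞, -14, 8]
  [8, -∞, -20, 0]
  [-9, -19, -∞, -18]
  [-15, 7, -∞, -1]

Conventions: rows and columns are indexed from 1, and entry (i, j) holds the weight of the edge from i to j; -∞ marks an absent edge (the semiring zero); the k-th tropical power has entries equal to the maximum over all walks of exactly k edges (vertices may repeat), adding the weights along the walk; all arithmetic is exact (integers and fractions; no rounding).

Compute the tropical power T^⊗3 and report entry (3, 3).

T^⊗2:
  [-7, 15, -30, 7]
  [-8, 7, -6, 16]
  [-11, -11, -23, -1]
  [15, 6, -13, 7]
T^⊗3:
  [23, 14, -5, 15]
  [15, 23, -13, 15]
  [-3, 6, -25, -2]
  [14, 14, 1, 23]
Key observation: the optimum is the walk 3->2->1->3, with weight (-19) + 8 + (-14) = -25.
Optimal value attained by: walk 3->2->1->3.
Answer: (T^⊗3)[3][3] = -25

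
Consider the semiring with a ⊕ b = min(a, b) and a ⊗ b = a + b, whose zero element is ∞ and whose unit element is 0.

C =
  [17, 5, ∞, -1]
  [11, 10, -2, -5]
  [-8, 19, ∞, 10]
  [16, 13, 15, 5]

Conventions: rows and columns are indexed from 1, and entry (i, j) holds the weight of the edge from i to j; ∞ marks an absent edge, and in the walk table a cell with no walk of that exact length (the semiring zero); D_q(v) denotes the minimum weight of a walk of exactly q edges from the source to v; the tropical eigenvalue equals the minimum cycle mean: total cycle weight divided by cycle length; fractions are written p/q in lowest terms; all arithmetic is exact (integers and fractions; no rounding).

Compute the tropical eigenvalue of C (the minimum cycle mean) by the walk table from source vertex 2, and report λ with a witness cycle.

q=0: [∞, 0, ∞, ∞]
q=1: [11, 10, -2, -5]
q=2: [-10, 8, 8, 0]
q=3: [0, -5, 6, -11]
q=4: [-2, 2, -7, -10]
Optimal cycle mean attained by: cycle 1->2->3->1, total 5 + (-2) + (-8), length 3.
Answer: λ = -5/3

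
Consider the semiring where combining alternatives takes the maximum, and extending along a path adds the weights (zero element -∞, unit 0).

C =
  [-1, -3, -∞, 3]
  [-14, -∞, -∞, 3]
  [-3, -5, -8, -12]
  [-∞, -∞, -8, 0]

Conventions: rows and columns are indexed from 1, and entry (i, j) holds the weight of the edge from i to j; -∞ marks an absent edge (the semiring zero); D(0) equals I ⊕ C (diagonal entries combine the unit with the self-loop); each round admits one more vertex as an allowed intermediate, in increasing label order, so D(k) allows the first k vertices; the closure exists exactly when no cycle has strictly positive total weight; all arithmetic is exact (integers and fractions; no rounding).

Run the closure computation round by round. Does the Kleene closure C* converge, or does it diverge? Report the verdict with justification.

D(0):
  [0, -3, -∞, 3]
  [-14, 0, -∞, 3]
  [-3, -5, 0, -12]
  [-∞, -∞, -8, 0]
D(1):
  [0, -3, -∞, 3]
  [-14, 0, -∞, 3]
  [-3, -5, 0, 0]
  [-∞, -∞, -8, 0]
D(2):
  [0, -3, -∞, 3]
  [-14, 0, -∞, 3]
  [-3, -5, 0, 0]
  [-∞, -∞, -8, 0]
D(3):
  [0, -3, -∞, 3]
  [-14, 0, -∞, 3]
  [-3, -5, 0, 0]
  [-11, -13, -8, 0]
D(4):
  [0, -3, -5, 3]
  [-8, 0, -5, 3]
  [-3, -5, 0, 0]
  [-11, -13, -8, 0]
Key observation: every diagonal entry stays at the unit through all rounds, so no improving cycle exists.
Answer: CONVERGES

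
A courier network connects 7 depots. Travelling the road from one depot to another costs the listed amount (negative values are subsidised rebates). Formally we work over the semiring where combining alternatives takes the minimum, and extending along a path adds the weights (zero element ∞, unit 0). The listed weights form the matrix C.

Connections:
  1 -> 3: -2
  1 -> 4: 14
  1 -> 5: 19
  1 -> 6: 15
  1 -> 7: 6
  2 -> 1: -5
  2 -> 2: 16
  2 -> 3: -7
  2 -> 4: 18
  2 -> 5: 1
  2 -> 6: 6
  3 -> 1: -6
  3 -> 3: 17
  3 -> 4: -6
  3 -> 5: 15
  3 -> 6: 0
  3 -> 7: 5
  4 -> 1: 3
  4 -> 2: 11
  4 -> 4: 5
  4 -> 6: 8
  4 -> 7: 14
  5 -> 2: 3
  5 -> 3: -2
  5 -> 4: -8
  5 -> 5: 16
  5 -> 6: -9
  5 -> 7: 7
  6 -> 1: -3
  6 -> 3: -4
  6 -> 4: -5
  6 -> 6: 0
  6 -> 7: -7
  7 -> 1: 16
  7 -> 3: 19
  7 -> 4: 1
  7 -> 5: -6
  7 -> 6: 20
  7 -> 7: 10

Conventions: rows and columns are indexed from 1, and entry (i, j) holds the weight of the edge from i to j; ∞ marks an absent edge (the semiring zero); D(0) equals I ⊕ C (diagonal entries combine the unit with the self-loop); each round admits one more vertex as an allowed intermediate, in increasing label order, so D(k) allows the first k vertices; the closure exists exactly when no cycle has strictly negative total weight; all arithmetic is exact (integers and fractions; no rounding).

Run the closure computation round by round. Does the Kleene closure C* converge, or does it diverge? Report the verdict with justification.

D(0):
  [0, ∞, -2, 14, 19, 15, 6]
  [-5, 0, -7, 18, 1, 6, ∞]
  [-6, ∞, 0, -6, 15, 0, 5]
  [3, 11, ∞, 0, ∞, 8, 14]
  [∞, 3, -2, -8, 0, -9, 7]
  [-3, ∞, -4, -5, ∞, 0, -7]
  [16, ∞, 19, 1, -6, 20, 0]
Detection: at round 1, diagonal entry (3, 3) turns strictly negative.
Key observation: the cycle 3->1->3 has total weight (-6) + (-2), which is strictly negative.
Answer: DIVERGES — negative cycle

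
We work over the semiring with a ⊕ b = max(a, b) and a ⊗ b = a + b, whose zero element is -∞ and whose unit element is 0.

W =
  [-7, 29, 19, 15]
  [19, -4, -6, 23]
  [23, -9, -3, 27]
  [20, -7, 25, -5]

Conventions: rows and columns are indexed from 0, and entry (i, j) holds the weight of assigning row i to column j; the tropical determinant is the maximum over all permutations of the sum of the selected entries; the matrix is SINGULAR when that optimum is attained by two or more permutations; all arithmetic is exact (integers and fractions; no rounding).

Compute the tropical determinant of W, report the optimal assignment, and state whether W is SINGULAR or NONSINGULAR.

σ = (0, 1, 2, 3): (-7) + (-4) + (-3) + (-5) = -19
σ = (0, 1, 3, 2): (-7) + (-4) + 27 + 25 = 41
σ = (0, 2, 1, 3): (-7) + (-6) + (-9) + (-5) = -27
σ = (0, 2, 3, 1): (-7) + (-6) + 27 + (-7) = 7
σ = (0, 3, 1, 2): (-7) + 23 + (-9) + 25 = 32
σ = (0, 3, 2, 1): (-7) + 23 + (-3) + (-7) = 6
σ = (1, 0, 2, 3): 29 + 19 + (-3) + (-5) = 40
σ = (1, 0, 3, 2): 29 + 19 + 27 + 25 = 100
σ = (1, 2, 0, 3): 29 + (-6) + 23 + (-5) = 41
σ = (1, 2, 3, 0): 29 + (-6) + 27 + 20 = 70
σ = (1, 3, 0, 2): 29 + 23 + 23 + 25 = 100
σ = (1, 3, 2, 0): 29 + 23 + (-3) + 20 = 69
σ = (2, 0, 1, 3): 19 + 19 + (-9) + (-5) = 24
σ = (2, 0, 3, 1): 19 + 19 + 27 + (-7) = 58
σ = (2, 1, 0, 3): 19 + (-4) + 23 + (-5) = 33
σ = (2, 1, 3, 0): 19 + (-4) + 27 + 20 = 62
σ = (2, 3, 0, 1): 19 + 23 + 23 + (-7) = 58
σ = (2, 3, 1, 0): 19 + 23 + (-9) + 20 = 53
σ = (3, 0, 1, 2): 15 + 19 + (-9) + 25 = 50
σ = (3, 0, 2, 1): 15 + 19 + (-3) + (-7) = 24
σ = (3, 1, 0, 2): 15 + (-4) + 23 + 25 = 59
σ = (3, 1, 2, 0): 15 + (-4) + (-3) + 20 = 28
σ = (3, 2, 0, 1): 15 + (-6) + 23 + (-7) = 25
σ = (3, 2, 1, 0): 15 + (-6) + (-9) + 20 = 20
Optimal value attained by: σ = (1, 0, 3, 2).
Answer: det⊕(W) = 100; verdict: SINGULAR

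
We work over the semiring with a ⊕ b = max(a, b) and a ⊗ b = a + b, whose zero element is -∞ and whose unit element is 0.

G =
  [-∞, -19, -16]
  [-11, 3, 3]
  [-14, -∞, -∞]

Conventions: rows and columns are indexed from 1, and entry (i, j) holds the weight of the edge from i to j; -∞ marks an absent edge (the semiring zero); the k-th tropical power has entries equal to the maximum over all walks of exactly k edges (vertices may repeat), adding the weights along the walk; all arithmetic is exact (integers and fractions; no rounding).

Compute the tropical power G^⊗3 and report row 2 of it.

G^⊗2:
  [-30, -16, -16]
  [-8, 6, 6]
  [-∞, -33, -30]
G^⊗3:
  [-27, -13, -13]
  [-5, 9, 9]
  [-44, -30, -30]
Answer: row 2 of G^⊗3 = [-5, 9, 9]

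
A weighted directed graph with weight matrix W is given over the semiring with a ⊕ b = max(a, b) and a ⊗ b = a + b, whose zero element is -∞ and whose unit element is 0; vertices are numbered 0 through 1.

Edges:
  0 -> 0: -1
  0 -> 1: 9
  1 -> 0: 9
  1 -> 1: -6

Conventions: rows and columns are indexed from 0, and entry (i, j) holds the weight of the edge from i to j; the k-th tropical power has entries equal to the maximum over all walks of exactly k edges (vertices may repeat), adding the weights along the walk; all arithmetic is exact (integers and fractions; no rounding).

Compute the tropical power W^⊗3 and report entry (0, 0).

W^⊗2:
  [18, 8]
  [8, 18]
W^⊗3:
  [17, 27]
  [27, 17]
Key observation: the optimum is the walk 0->0->1->0, with weight (-1) + 9 + 9 = 17.
Optimal value attained by: walk 0->0->1->0.
Answer: (W^⊗3)[0][0] = 17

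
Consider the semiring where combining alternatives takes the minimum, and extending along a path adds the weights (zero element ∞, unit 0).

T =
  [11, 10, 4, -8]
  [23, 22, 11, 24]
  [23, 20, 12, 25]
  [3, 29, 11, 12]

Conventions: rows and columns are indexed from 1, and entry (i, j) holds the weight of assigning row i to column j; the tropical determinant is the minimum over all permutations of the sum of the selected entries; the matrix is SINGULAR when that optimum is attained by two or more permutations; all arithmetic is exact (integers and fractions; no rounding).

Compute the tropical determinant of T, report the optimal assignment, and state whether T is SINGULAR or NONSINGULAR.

σ = (1, 2, 3, 4): 11 + 22 + 12 + 12 = 57
σ = (1, 2, 4, 3): 11 + 22 + 25 + 11 = 69
σ = (1, 3, 2, 4): 11 + 11 + 20 + 12 = 54
σ = (1, 3, 4, 2): 11 + 11 + 25 + 29 = 76
σ = (1, 4, 2, 3): 11 + 24 + 20 + 11 = 66
σ = (1, 4, 3, 2): 11 + 24 + 12 + 29 = 76
σ = (2, 1, 3, 4): 10 + 23 + 12 + 12 = 57
σ = (2, 1, 4, 3): 10 + 23 + 25 + 11 = 69
σ = (2, 3, 1, 4): 10 + 11 + 23 + 12 = 56
σ = (2, 3, 4, 1): 10 + 11 + 25 + 3 = 49
σ = (2, 4, 1, 3): 10 + 24 + 23 + 11 = 68
σ = (2, 4, 3, 1): 10 + 24 + 12 + 3 = 49
σ = (3, 1, 2, 4): 4 + 23 + 20 + 12 = 59
σ = (3, 1, 4, 2): 4 + 23 + 25 + 29 = 81
σ = (3, 2, 1, 4): 4 + 22 + 23 + 12 = 61
σ = (3, 2, 4, 1): 4 + 22 + 25 + 3 = 54
σ = (3, 4, 1, 2): 4 + 24 + 23 + 29 = 80
σ = (3, 4, 2, 1): 4 + 24 + 20 + 3 = 51
σ = (4, 1, 2, 3): (-8) + 23 + 20 + 11 = 46
σ = (4, 1, 3, 2): (-8) + 23 + 12 + 29 = 56
σ = (4, 2, 1, 3): (-8) + 22 + 23 + 11 = 48
σ = (4, 2, 3, 1): (-8) + 22 + 12 + 3 = 29
σ = (4, 3, 1, 2): (-8) + 11 + 23 + 29 = 55
σ = (4, 3, 2, 1): (-8) + 11 + 20 + 3 = 26
Optimal value attained by: σ = (4, 3, 2, 1).
Answer: det⊕(T) = 26; verdict: NONSINGULAR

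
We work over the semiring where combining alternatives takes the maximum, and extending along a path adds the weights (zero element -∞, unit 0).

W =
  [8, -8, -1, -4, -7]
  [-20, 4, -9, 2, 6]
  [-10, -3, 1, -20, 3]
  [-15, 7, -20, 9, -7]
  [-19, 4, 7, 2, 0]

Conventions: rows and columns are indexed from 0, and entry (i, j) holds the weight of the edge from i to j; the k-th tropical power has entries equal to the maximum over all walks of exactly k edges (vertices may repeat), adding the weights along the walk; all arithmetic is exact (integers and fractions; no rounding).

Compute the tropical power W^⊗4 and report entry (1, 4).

W^⊗2:
  [16, 3, 7, 5, 2]
  [-12, 10, 13, 11, 10]
  [-2, 7, 10, 5, 4]
  [-6, 16, 0, 18, 13]
  [-3, 9, 8, 11, 10]
W^⊗3:
  [24, 12, 15, 14, 10]
  [3, 18, 17, 20, 16]
  [6, 12, 11, 14, 13]
  [3, 25, 20, 27, 22]
  [5, 18, 17, 20, 15]
W^⊗4:
  [32, 21, 23, 23, 18]
  [11, 27, 23, 29, 24]
  [14, 21, 20, 23, 18]
  [12, 34, 29, 36, 31]
  [13, 27, 22, 29, 24]
Key observation: the optimum is the walk 1->3->3->1->4, with weight 2 + 9 + 7 + 6 = 24.
Optimal value attained by: walk 1->3->3->1->4.
Answer: (W^⊗4)[1][4] = 24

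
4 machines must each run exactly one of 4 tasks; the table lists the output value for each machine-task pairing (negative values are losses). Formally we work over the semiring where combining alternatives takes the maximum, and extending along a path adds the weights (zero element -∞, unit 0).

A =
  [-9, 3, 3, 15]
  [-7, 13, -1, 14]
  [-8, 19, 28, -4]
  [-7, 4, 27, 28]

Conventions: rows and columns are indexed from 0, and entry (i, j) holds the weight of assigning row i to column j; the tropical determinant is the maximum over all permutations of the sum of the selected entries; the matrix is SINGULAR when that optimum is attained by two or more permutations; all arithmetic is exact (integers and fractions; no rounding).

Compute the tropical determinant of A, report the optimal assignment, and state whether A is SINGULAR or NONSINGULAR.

σ = (0, 1, 2, 3): (-9) + 13 + 28 + 28 = 60
σ = (0, 1, 3, 2): (-9) + 13 + (-4) + 27 = 27
σ = (0, 2, 1, 3): (-9) + (-1) + 19 + 28 = 37
σ = (0, 2, 3, 1): (-9) + (-1) + (-4) + 4 = -10
σ = (0, 3, 1, 2): (-9) + 14 + 19 + 27 = 51
σ = (0, 3, 2, 1): (-9) + 14 + 28 + 4 = 37
σ = (1, 0, 2, 3): 3 + (-7) + 28 + 28 = 52
σ = (1, 0, 3, 2): 3 + (-7) + (-4) + 27 = 19
σ = (1, 2, 0, 3): 3 + (-1) + (-8) + 28 = 22
σ = (1, 2, 3, 0): 3 + (-1) + (-4) + (-7) = -9
σ = (1, 3, 0, 2): 3 + 14 + (-8) + 27 = 36
σ = (1, 3, 2, 0): 3 + 14 + 28 + (-7) = 38
σ = (2, 0, 1, 3): 3 + (-7) + 19 + 28 = 43
σ = (2, 0, 3, 1): 3 + (-7) + (-4) + 4 = -4
σ = (2, 1, 0, 3): 3 + 13 + (-8) + 28 = 36
σ = (2, 1, 3, 0): 3 + 13 + (-4) + (-7) = 5
σ = (2, 3, 0, 1): 3 + 14 + (-8) + 4 = 13
σ = (2, 3, 1, 0): 3 + 14 + 19 + (-7) = 29
σ = (3, 0, 1, 2): 15 + (-7) + 19 + 27 = 54
σ = (3, 0, 2, 1): 15 + (-7) + 28 + 4 = 40
σ = (3, 1, 0, 2): 15 + 13 + (-8) + 27 = 47
σ = (3, 1, 2, 0): 15 + 13 + 28 + (-7) = 49
σ = (3, 2, 0, 1): 15 + (-1) + (-8) + 4 = 10
σ = (3, 2, 1, 0): 15 + (-1) + 19 + (-7) = 26
Optimal value attained by: σ = (0, 1, 2, 3).
Answer: det⊕(A) = 60; verdict: NONSINGULAR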